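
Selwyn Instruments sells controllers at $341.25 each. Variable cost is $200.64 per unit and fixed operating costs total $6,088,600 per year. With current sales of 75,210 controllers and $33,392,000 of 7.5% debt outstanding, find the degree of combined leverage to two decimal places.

5.33

At 75,210 units, contribution = 75,210 × $140.61 = $10,575,278.10.
Subtracting fixed costs: EBIT = $10,575,278.10 − $6,088,600 = $4,486,678.10. Interest = $2,504,400.00.
DOL = $10,575,278.10 ÷ $4,486,678.10 = 2.3570; DFL = $4,486,678.10 ÷ $1,982,278.10 = 2.2634.
Combined leverage = 2.3570 × 2.2634 = 5.3348.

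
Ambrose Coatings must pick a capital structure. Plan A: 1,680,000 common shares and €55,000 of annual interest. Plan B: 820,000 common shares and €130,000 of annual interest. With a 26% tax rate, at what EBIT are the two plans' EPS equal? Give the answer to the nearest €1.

At indifference, (EBIT − 55,000)(1 − t)/1,680,000 = (EBIT − 130,000)(1 − t)/820,000.
Cancelling (1 − t) and cross-multiplying: 820,000·(EBIT − 55,000) = 1,680,000·(EBIT − 130,000).
EBIT × (1,680,000 − 820,000) = 130,000 × 1,680,000 − 55,000 × 820,000 = 173,300,000,000, so EBIT = 173,300,000,000 ÷ 860,000 = 201,511.63.

€201,512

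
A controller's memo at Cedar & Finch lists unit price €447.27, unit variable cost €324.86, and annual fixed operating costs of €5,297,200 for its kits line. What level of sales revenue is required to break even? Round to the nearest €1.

€19,355,270

Contribution margin per unit = €447.27 − €324.86 = €122.41, a CM ratio of €122.41 ÷ €447.27 = 0.2737.
Break-even sales = FC ÷ CM ratio = €5,297,200 × €447.27 / €122.41 = €19,355,270.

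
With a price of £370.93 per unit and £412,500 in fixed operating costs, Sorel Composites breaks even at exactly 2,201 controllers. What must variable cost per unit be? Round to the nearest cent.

Contribution per unit must be FC / Q = £412,500 / 2,201 = £187.4148.
Variable cost per unit = £370.93 − £187.4148 = £183.52.

£183.52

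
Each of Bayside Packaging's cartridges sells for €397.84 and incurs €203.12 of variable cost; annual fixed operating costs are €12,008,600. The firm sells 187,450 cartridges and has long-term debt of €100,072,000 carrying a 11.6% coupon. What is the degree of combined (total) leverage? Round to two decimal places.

At 187,450 units, contribution = 187,450 × €194.72 = €36,500,264.00.
Operating income = contribution − fixed costs = €36,500,264.00 − €12,008,600 = €24,491,664.00. Interest = €11,608,352.00, so EBIT − I = €12,883,312.00.
Degree of total leverage = total CM / (EBIT − interest) = €36,500,264.00 / €12,883,312.00 = 2.8331.

2.83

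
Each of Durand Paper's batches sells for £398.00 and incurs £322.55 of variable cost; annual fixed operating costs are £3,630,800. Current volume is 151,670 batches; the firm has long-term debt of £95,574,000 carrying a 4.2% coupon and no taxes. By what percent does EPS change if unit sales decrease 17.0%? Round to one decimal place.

-51.2%

Total contribution margin = 151,670 × £75.45 = £11,443,501.50.
Subtracting fixed costs: EBIT = £11,443,501.50 − £3,630,800 = £7,812,701.50.
Interest = £4,014,108.00, so EBIT − I = £3,798,593.50.
DCL = total CM / (EBIT − I) = £11,443,501.50 / £3,798,593.50 = 3.0126.
EPS therefore changes by 3.0126 × (-17.0%) = -51.2%.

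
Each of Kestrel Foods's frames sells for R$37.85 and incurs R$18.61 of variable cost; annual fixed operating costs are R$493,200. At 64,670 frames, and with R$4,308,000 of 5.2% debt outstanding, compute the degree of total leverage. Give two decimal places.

2.36

At 64,670 units, contribution = 64,670 × R$19.24 = R$1,244,250.80.
Operating income = contribution − fixed costs = R$1,244,250.80 − R$493,200 = R$751,050.80. Interest = R$224,016.00.
DOL = R$1,244,250.80 ÷ R$751,050.80 = 1.6567; DFL = R$751,050.80 ÷ R$527,034.80 = 1.4250.
Combined leverage = 1.6567 × 1.4250 = 2.3608.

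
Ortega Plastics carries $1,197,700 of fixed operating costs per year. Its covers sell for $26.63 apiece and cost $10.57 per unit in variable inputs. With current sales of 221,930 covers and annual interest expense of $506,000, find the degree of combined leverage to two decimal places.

At 221,930 units, contribution = 221,930 × $16.06 = $3,564,195.80.
Operating income = contribution − fixed costs = $3,564,195.80 − $1,197,700 = $2,366,495.80. Interest = $506,000.00, so EBIT − I = $1,860,495.80.
DCL = contribution ÷ (EBIT − I) = $3,564,195.80 ÷ $1,860,495.80 = 1.9157.

1.92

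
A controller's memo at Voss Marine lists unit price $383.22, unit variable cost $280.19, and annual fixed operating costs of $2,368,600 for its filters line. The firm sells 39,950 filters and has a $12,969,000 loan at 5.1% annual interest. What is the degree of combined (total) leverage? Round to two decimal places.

Contribution at this volume is 39,950 × $103.03 = $4,116,048.50.
Subtracting fixed costs: EBIT = $4,116,048.50 − $2,368,600 = $1,747,448.50. Interest = $661,419.00, so EBIT − I = $1,086,029.50.
Degree of total leverage = total CM / (EBIT − interest) = $4,116,048.50 / $1,086,029.50 = 3.7900.

3.79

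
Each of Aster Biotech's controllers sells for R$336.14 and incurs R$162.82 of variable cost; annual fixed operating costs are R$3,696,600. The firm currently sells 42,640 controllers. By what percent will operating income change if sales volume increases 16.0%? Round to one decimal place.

At 42,640 units, contribution = 42,640 × R$173.32 = R$7,390,364.80.
EBIT = R$7,390,364.80 − R$3,696,600 = R$3,693,764.80.
Degree of operating leverage = R$7,390,364.80 / R$3,693,764.80 = 2.0008.
Operating income changes by 2.0008 × +16.0% = +32.0%.

+32.0%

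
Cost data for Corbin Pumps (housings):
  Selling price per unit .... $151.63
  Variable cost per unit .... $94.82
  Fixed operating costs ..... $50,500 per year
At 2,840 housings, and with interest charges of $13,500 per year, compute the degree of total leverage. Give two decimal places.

Contribution at this volume is 2,840 × $56.81 = $161,340.40.
Subtracting fixed costs: EBIT = $161,340.40 − $50,500 = $110,840.40. Interest = $13,500.00, so EBIT − I = $97,340.40.
Degree of total leverage = total CM / (EBIT − interest) = $161,340.40 / $97,340.40 = 1.6575.

1.66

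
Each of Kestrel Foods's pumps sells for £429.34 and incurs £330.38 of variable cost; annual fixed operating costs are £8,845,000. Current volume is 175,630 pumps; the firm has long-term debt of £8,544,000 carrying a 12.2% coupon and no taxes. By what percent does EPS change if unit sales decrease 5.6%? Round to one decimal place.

Total contribution margin = 175,630 × £98.96 = £17,380,344.80.
Operating income = contribution − fixed costs = £17,380,344.80 − £8,845,000 = £8,535,344.80.
After interest of £1,042,368.00, pre-tax earnings = £7,492,976.80.
DCL = total CM / (EBIT − I) = £17,380,344.80 / £7,492,976.80 = 2.3196.
EPS therefore changes by 2.3196 × (-5.6%) = -13.0%.

-13.0%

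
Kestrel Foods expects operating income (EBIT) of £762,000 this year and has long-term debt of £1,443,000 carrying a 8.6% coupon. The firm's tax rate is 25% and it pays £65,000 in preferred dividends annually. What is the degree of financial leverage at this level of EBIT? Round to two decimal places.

Interest = £124,098.00.
Preferred dividends grossed up pre-tax: £65,000 / (1 − 0.25) = £86,666.67.
DFL = EBIT ÷ [EBIT − I − D_p/(1−t)] = £762,000 ÷ [£762,000 − £124,098.00 − £86,666.67] = £762,000 ÷ £551,235.33 = 1.3823.

1.38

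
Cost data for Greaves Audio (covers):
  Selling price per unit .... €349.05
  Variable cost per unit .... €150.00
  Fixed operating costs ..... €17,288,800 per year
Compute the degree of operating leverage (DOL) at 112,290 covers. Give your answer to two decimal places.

Contribution at this volume is 112,290 × €199.05 = €22,351,324.50.
EBIT = €22,351,324.50 − €17,288,800 = €5,062,524.50.
DOL = contribution ÷ EBIT = €22,351,324.50 ÷ €5,062,524.50 = 4.4151.

4.42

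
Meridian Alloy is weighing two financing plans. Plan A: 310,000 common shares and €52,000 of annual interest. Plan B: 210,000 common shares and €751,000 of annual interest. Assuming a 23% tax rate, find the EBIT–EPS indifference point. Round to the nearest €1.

€2,218,900

Set EPS_A = EPS_B: (EBIT − €52,000)(1 − 0.23) ÷ 310,000 = (EBIT − €751,000)(1 − 0.23) ÷ 210,000.
The (1 − t) factor cancels: (EBIT − 52,000) × 210,000 = (EBIT − 751,000) × 310,000.
EBIT × (310,000 − 210,000) = 751,000 × 310,000 − 52,000 × 210,000 = 221,890,000,000, so EBIT = 221,890,000,000 ÷ 100,000 = 2,218,900.00.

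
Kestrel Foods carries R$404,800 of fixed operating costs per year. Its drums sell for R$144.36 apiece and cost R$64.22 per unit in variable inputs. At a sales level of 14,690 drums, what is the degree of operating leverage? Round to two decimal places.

Total contribution margin = 14,690 × R$80.14 = R$1,177,256.60.
EBIT = R$1,177,256.60 − R$404,800 = R$772,456.60.
So DOL = total CM / EBIT = R$1,177,256.60 / R$772,456.60 = 1.5240.

1.52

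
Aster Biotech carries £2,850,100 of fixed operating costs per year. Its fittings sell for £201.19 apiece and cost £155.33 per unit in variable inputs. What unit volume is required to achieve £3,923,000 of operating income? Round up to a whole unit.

147,691 fittings

Unit CM = price − variable cost = £201.19 − £155.33 = £45.86.
Required volume = (fixed costs + target profit) ÷ CM = (£2,850,100 + £3,923,000) ÷ £45.86 = 147,690.80, so 147,691 fittings.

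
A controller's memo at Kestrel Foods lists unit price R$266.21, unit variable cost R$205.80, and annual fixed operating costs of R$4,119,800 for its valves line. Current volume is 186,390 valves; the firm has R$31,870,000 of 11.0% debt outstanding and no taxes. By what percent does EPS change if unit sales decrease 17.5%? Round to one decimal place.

Total contribution margin = 186,390 × R$60.41 = R$11,259,819.90.
Operating income = contribution − fixed costs = R$11,259,819.90 − R$4,119,800 = R$7,140,019.90.
Interest = R$3,505,700.00, so EBIT − I = R$3,634,319.90.
Degree of combined leverage = contribution ÷ (EBIT − I) = R$11,259,819.90 ÷ R$3,634,319.90 = 3.0982.
EPS therefore changes by 3.0982 × (-17.5%) = -54.2%.

-54.2%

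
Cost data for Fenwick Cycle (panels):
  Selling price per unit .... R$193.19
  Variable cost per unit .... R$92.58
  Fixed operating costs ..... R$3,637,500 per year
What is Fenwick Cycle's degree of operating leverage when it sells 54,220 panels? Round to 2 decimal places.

Total contribution margin = 54,220 × R$100.61 = R$5,455,074.20.
Subtracting fixed costs: EBIT = R$5,455,074.20 − R$3,637,500 = R$1,817,574.20.
Degree of operating leverage = R$5,455,074.20 / R$1,817,574.20 = 3.0013.

3.00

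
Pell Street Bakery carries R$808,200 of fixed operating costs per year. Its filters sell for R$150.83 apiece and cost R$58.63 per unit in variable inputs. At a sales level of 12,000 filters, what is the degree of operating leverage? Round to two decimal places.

Total contribution margin = 12,000 × R$92.20 = R$1,106,400.00.
Subtracting fixed costs: EBIT = R$1,106,400.00 − R$808,200 = R$298,200.00.
Degree of operating leverage = R$1,106,400.00 / R$298,200.00 = 3.7103.

3.71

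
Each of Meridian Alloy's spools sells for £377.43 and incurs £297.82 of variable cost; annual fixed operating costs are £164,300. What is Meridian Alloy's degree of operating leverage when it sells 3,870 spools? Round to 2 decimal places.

Total contribution margin = 3,870 × £79.61 = £308,090.70.
Subtracting fixed costs: EBIT = £308,090.70 − £164,300 = £143,790.70.
So DOL = total CM / EBIT = £308,090.70 / £143,790.70 = 2.1426.

2.14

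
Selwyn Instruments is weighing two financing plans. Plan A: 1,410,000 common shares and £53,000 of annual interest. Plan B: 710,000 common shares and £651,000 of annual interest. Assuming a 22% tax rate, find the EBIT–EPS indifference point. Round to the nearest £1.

£1,257,543

Set EPS_A = EPS_B: (EBIT − £53,000)(1 − 0.22) ÷ 1,410,000 = (EBIT − £651,000)(1 − 0.22) ÷ 710,000.
Cancelling (1 − t) and cross-multiplying: 710,000·(EBIT − 53,000) = 1,410,000·(EBIT − 651,000).
EBIT × (1,410,000 − 710,000) = 651,000 × 1,410,000 − 53,000 × 710,000 = 880,280,000,000, so EBIT = 880,280,000,000 ÷ 700,000 = 1,257,542.86.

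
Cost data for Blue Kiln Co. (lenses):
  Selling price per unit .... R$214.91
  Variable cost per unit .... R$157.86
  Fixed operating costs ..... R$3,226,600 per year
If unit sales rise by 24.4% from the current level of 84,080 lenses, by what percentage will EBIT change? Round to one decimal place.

At 84,080 units, contribution = 84,080 × R$57.05 = R$4,796,764.00.
Operating income = contribution − fixed costs = R$4,796,764.00 − R$3,226,600 = R$1,570,164.00.
So DOL = total CM / EBIT = R$4,796,764.00 / R$1,570,164.00 = 3.0549.
Operating income changes by 3.0549 × +24.4% = +74.5%.

+74.5%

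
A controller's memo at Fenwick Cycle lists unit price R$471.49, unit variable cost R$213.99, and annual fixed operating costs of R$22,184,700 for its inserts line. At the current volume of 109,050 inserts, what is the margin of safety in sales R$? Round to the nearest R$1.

Each unit contributes R$471.49 − R$213.99 = R$257.50. Break-even units = R$22,184,700 ÷ R$257.50 = 86,154.17; break-even revenue = 86,154.17 × R$471.49 = R$40,620,831.86.
Actual sales revenue = 109,050 × R$471.49 = R$51,415,984.50.
Margin of safety = R$51,415,984.50 − R$40,620,831.86 = R$10,795,153.

R$10,795,153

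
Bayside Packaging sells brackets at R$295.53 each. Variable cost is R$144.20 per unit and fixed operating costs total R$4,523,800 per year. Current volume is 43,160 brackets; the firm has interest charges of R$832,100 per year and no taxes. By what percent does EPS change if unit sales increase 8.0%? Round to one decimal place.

+44.5%

At 43,160 units, contribution = 43,160 × R$151.33 = R$6,531,402.80.
EBIT = R$6,531,402.80 − R$4,523,800 = R$2,007,602.80.
After interest of R$832,100.00, pre-tax earnings = R$1,175,502.80.
DCL = total CM / (EBIT − I) = R$6,531,402.80 / R$1,175,502.80 = 5.5563.
EPS therefore changes by 5.5563 × (+8.0%) = +44.5%.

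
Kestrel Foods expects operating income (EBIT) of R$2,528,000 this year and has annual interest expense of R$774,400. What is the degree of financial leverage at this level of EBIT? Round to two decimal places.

1.44

Annual interest charges come to R$774,400.00.
Degree of financial leverage = EBIT / (EBIT − interest) = R$2,528,000 / R$1,753,600.00 = 1.4416.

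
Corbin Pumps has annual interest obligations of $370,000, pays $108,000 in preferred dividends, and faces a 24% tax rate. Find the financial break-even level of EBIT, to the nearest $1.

Preferred dividends are paid after tax, so their pre-tax equivalent is $108,000 ÷ (1 − 0.24) = $142,105.26.
Financial break-even EBIT = interest + D_p ÷ (1 − t) = $370,000 + $142,105.26 = $512,105.26.

$512,105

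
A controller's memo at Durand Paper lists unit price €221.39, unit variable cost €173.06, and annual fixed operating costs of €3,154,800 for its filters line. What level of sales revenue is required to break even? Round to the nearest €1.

€14,451,504

Contribution margin per unit = €221.39 − €173.06 = €48.33, a CM ratio of €48.33 ÷ €221.39 = 0.2183.
Break-even revenue = fixed costs × price ÷ CM = €3,154,800 × €221.39 ÷ €48.33 = €14,451,504.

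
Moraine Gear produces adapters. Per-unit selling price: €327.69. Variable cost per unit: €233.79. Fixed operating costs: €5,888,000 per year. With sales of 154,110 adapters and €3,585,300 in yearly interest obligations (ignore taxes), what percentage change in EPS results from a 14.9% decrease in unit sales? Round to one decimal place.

-43.1%

Contribution at this volume is 154,110 × €93.90 = €14,470,929.00.
Subtracting fixed costs: EBIT = €14,470,929.00 − €5,888,000 = €8,582,929.00.
After interest of €3,585,300.00, pre-tax earnings = €4,997,629.00.
Degree of combined leverage = contribution ÷ (EBIT − I) = €14,470,929.00 ÷ €4,997,629.00 = 2.8956.
%ΔEPS = DCL × %ΔSales = 2.8956 × -14.9% = -43.1%.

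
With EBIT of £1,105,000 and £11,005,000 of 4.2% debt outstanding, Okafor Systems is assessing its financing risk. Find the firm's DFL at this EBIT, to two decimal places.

Annual interest charges come to £462,210.00.
Degree of financial leverage = EBIT / (EBIT − interest) = £1,105,000 / £642,790.00 = 1.7191.

1.72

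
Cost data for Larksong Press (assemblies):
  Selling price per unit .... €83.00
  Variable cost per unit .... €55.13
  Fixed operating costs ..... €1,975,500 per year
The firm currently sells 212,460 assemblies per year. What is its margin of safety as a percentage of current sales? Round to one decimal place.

66.6%

Each unit contributes €83.00 − €55.13 = €27.87. Break-even units = €1,975,500 ÷ €27.87 = 70,882.67; break-even revenue = 70,882.67 × €83.00 = €5,883,261.57.
Actual sales revenue = 212,460 × €83.00 = €17,634,180.00.
Margin of safety = (€17,634,180.00 − €5,883,261.57) ÷ €17,634,180.00 = 66.6%.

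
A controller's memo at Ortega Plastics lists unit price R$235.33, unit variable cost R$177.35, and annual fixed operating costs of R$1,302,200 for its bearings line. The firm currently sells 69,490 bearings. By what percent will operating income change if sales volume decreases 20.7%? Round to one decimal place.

-30.6%

At 69,490 units, contribution = 69,490 × R$57.98 = R$4,029,030.20.
Operating income = contribution − fixed costs = R$4,029,030.20 − R$1,302,200 = R$2,726,830.20.
Degree of operating leverage = R$4,029,030.20 / R$2,726,830.20 = 1.4776.
Operating income changes by 1.4776 × -20.7% = -30.6%.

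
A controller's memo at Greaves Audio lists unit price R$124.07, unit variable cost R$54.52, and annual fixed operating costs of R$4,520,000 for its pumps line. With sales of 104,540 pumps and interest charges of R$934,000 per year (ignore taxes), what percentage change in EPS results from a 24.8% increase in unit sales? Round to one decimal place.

+99.3%

At 104,540 units, contribution = 104,540 × R$69.55 = R$7,270,757.00.
EBIT = R$7,270,757.00 − R$4,520,000 = R$2,750,757.00.
After interest of R$934,000.00, pre-tax earnings = R$1,816,757.00.
Degree of combined leverage = contribution ÷ (EBIT − I) = R$7,270,757.00 ÷ R$1,816,757.00 = 4.0021.
EPS therefore changes by 4.0021 × (+24.8%) = +99.3%.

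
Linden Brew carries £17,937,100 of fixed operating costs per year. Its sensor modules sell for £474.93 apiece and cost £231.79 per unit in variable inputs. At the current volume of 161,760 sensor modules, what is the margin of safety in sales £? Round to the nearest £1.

£41,787,797

Unit CM = price − variable cost = £474.93 − £231.79 = £243.14. Break-even units = £17,937,100 ÷ £243.14 = 73,772.72; break-even revenue = 73,772.72 × £474.93 = £35,036,879.59.
Current sales = 161,760 × £474.93 = £76,824,676.80.
Margin of safety = £76,824,676.80 − £35,036,879.59 = £41,787,797.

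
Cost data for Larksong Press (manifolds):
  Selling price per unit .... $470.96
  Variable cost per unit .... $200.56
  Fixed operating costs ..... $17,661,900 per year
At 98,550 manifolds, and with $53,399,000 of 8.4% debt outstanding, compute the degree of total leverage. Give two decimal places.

5.92

Contribution at this volume is 98,550 × $270.40 = $26,647,920.00.
Subtracting fixed costs: EBIT = $26,647,920.00 − $17,661,900 = $8,986,020.00. Interest = $4,485,516.00, so EBIT − I = $4,500,504.00.
Degree of total leverage = total CM / (EBIT − interest) = $26,647,920.00 / $4,500,504.00 = 5.9211.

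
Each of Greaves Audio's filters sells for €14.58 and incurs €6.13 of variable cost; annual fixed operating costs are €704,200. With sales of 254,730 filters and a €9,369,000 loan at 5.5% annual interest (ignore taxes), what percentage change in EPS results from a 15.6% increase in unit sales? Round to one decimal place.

At 254,730 units, contribution = 254,730 × €8.45 = €2,152,468.50.
EBIT = €2,152,468.50 − €704,200 = €1,448,268.50.
After interest of €515,295.00, pre-tax earnings = €932,973.50.
DCL = total CM / (EBIT − I) = €2,152,468.50 / €932,973.50 = 2.3071.
EPS therefore changes by 2.3071 × (+15.6%) = +36.0%.

+36.0%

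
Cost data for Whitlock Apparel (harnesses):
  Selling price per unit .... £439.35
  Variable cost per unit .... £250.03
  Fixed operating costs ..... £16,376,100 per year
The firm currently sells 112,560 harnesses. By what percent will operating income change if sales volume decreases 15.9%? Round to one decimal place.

-68.7%

Total contribution margin = 112,560 × £189.32 = £21,309,859.20.
Subtracting fixed costs: EBIT = £21,309,859.20 − £16,376,100 = £4,933,759.20.
Degree of operating leverage = £21,309,859.20 / £4,933,759.20 = 4.3192.
%ΔEBIT = DOL × %ΔSales = 4.3192 × -15.9% = -68.7%.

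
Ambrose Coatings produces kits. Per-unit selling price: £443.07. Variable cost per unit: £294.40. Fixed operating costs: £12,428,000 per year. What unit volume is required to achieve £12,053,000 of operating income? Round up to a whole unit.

Contribution margin per unit = £443.07 − £294.40 = £148.67.
Need Q such that Q × £148.67 − £12,428,000 = £12,053,000, i.e. Q = £24,481,000 / £148.67 = 164,666.71 → 164,667.

164,667 kits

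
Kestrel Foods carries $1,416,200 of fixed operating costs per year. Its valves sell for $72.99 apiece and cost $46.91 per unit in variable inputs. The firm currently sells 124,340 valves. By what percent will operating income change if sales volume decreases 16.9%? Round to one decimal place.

Contribution at this volume is 124,340 × $26.08 = $3,242,787.20.
EBIT = $3,242,787.20 − $1,416,200 = $1,826,587.20.
Degree of operating leverage = $3,242,787.20 / $1,826,587.20 = 1.7753.
So EBIT moves 1.7753 × (-16.9%) = -30.0%.

-30.0%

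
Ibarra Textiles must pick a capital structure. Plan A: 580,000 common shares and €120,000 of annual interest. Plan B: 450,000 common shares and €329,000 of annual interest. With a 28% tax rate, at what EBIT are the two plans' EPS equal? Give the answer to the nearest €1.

€1,052,462

Set EPS_A = EPS_B: (EBIT − €120,000)(1 − 0.28) ÷ 580,000 = (EBIT − €329,000)(1 − 0.28) ÷ 450,000.
The (1 − t) factor cancels: (EBIT − 120,000) × 450,000 = (EBIT − 329,000) × 580,000.
Solving, EBIT = (329,000·580,000 − 120,000·450,000) / (580,000 − 450,000) = 136,820,000,000 / 130,000 = 1,052,461.54.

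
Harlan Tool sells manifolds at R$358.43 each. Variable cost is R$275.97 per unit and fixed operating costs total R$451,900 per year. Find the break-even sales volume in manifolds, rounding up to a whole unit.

Each unit contributes R$358.43 − R$275.97 = R$82.46.
Units to break even: R$451,900 ÷ R$82.46 = 5,480.23, rounded up to 5,481.

5,481 manifolds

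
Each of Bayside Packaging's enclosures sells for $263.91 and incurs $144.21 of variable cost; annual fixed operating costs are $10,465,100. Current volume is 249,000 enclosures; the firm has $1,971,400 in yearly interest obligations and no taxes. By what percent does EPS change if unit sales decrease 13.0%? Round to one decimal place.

At 249,000 units, contribution = 249,000 × $119.70 = $29,805,300.00.
EBIT = $29,805,300.00 − $10,465,100 = $19,340,200.00.
Interest = $1,971,400.00, so EBIT − I = $17,368,800.00.
Degree of combined leverage = contribution ÷ (EBIT − I) = $29,805,300.00 ÷ $17,368,800.00 = 1.7160.
EPS therefore changes by 1.7160 × (-13.0%) = -22.3%.

-22.3%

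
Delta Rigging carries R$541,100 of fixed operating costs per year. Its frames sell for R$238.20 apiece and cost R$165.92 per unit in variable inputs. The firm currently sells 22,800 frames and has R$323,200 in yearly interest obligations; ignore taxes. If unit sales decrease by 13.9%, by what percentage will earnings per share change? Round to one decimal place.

-29.2%

Total contribution margin = 22,800 × R$72.28 = R$1,647,984.00.
Subtracting fixed costs: EBIT = R$1,647,984.00 − R$541,100 = R$1,106,884.00.
After interest of R$323,200.00, pre-tax earnings = R$783,684.00.
DCL = total CM / (EBIT − I) = R$1,647,984.00 / R$783,684.00 = 2.1029.
%ΔEPS = DCL × %ΔSales = 2.1029 × -13.9% = -29.2%.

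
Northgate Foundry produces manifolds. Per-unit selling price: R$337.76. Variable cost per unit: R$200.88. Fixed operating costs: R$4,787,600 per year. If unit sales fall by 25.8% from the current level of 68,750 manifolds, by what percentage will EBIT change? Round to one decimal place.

Total contribution margin = 68,750 × R$136.88 = R$9,410,500.00.
Operating income = contribution − fixed costs = R$9,410,500.00 − R$4,787,600 = R$4,622,900.00.
So DOL = total CM / EBIT = R$9,410,500.00 / R$4,622,900.00 = 2.0356.
So EBIT moves 2.0356 × (-25.8%) = -52.5%.

-52.5%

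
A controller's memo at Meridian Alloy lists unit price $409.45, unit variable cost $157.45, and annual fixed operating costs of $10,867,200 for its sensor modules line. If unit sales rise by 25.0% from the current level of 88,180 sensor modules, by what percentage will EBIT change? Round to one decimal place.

Total contribution margin = 88,180 × $252.00 = $22,221,360.00.
EBIT = $22,221,360.00 − $10,867,200 = $11,354,160.00.
Degree of operating leverage = $22,221,360.00 / $11,354,160.00 = 1.9571.
%ΔEBIT = DOL × %ΔSales = 1.9571 × +25.0% = +48.9%.

+48.9%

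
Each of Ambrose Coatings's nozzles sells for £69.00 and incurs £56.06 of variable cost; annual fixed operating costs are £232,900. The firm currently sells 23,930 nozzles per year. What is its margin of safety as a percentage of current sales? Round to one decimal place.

24.8%

Each unit contributes £69.00 − £56.06 = £12.94. Break-even units = £232,900 ÷ £12.94 = 17,998.45; break-even revenue = 17,998.45 × £69.00 = £1,241,893.35.
Actual sales revenue = 23,930 × £69.00 = £1,651,170.00.
Margin of safety = (£1,651,170.00 − £1,241,893.35) ÷ £1,651,170.00 = 24.8%.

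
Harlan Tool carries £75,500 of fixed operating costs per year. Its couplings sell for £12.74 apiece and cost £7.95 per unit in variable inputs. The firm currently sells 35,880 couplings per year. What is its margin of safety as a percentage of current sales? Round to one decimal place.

56.1%

Contribution margin per unit = £12.74 − £7.95 = £4.79. Break-even units = £75,500 ÷ £4.79 = 15,762.00; break-even revenue = 15,762.00 × £12.74 = £200,807.93.
Actual sales revenue = 35,880 × £12.74 = £457,111.20.
Margin of safety = (£457,111.20 − £200,807.93) ÷ £457,111.20 = 56.1%.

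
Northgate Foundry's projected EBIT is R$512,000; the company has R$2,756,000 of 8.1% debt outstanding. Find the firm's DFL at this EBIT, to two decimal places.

1.77

Interest = R$223,236.00.
DFL = EBIT ÷ (EBIT − I) = R$512,000 ÷ (R$512,000 − R$223,236.00) = R$512,000 ÷ R$288,764.00 = 1.7731.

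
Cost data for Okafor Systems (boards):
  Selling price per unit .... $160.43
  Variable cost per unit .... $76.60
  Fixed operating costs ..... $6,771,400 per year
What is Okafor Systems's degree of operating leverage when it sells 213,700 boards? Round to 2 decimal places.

1.61

At 213,700 units, contribution = 213,700 × $83.83 = $17,914,471.00.
Subtracting fixed costs: EBIT = $17,914,471.00 − $6,771,400 = $11,143,071.00.
So DOL = total CM / EBIT = $17,914,471.00 / $11,143,071.00 = 1.6077.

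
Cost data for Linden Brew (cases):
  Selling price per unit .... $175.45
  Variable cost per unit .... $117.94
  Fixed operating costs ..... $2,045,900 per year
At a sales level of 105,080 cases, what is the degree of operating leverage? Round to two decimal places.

1.51

Total contribution margin = 105,080 × $57.51 = $6,043,150.80.
Operating income = contribution − fixed costs = $6,043,150.80 − $2,045,900 = $3,997,250.80.
DOL = contribution ÷ EBIT = $6,043,150.80 ÷ $3,997,250.80 = 1.5118.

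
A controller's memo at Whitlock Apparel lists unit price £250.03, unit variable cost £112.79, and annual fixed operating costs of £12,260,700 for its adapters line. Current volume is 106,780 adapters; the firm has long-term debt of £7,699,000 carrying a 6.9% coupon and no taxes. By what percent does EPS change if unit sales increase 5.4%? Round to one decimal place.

+42.5%

Contribution at this volume is 106,780 × £137.24 = £14,654,487.20.
Operating income = contribution − fixed costs = £14,654,487.20 − £12,260,700 = £2,393,787.20.
Interest = £531,231.00, so EBIT − I = £1,862,556.20.
Degree of combined leverage = contribution ÷ (EBIT − I) = £14,654,487.20 ÷ £1,862,556.20 = 7.8679.
%ΔEPS = DCL × %ΔSales = 7.8679 × +5.4% = +42.5%.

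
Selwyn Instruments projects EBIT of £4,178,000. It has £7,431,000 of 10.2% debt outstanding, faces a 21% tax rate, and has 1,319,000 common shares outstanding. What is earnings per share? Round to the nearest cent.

£2.05

Pre-tax income = £4,178,000 − £757,962.00 = £3,420,038.00.
Net income = £3,420,038.00 × (1 − 0.21) = £2,701,830.02.
Per share: £2,701,830.02 / 1,319,000 shares = £2.05.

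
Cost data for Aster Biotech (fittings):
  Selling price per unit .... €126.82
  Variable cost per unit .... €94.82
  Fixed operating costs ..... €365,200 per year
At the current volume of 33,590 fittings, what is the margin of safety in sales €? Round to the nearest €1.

Contribution margin per unit = €126.82 − €94.82 = €32.00. Break-even units = €365,200 ÷ €32.00 = 11,412.50; break-even revenue = 11,412.50 × €126.82 = €1,447,333.25.
Current sales = 33,590 × €126.82 = €4,259,883.80.
Margin of safety = €4,259,883.80 − €1,447,333.25 = €2,812,551.

€2,812,551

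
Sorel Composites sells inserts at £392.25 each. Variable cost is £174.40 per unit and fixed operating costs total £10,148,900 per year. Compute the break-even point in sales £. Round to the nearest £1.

CM per unit = £392.25 − £174.40 = £217.85; CM ratio = £217.85 / £392.25 = 0.5554.
Break-even sales = FC ÷ CM ratio = £10,148,900 × £392.25 / £217.85 = £18,273,610.

£18,273,610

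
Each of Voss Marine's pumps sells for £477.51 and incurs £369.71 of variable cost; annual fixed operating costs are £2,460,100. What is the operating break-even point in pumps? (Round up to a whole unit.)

Contribution margin per unit = £477.51 − £369.71 = £107.80.
Break-even Q = £2,460,100 / £107.80 = 22,820.96 → 22,821 pumps.

22,821 pumps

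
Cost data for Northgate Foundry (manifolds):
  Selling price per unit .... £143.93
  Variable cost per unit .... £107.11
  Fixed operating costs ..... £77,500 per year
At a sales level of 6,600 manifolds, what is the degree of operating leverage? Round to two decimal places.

Contribution at this volume is 6,600 × £36.82 = £243,012.00.
Operating income = contribution − fixed costs = £243,012.00 − £77,500 = £165,512.00.
So DOL = total CM / EBIT = £243,012.00 / £165,512.00 = 1.4682.

1.47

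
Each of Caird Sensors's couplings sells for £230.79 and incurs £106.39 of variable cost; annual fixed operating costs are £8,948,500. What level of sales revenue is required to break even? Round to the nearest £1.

CM per unit = £230.79 − £106.39 = £124.40; CM ratio = £124.40 / £230.79 = 0.5390.
Break-even sales = FC ÷ CM ratio = £8,948,500 × £230.79 / £124.40 = £16,601,482.

£16,601,482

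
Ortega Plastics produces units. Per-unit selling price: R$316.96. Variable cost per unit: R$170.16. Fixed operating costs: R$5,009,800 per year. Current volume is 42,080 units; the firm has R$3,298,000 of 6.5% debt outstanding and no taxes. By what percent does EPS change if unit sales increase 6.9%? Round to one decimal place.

+44.7%

Contribution at this volume is 42,080 × R$146.80 = R$6,177,344.00.
Operating income = contribution − fixed costs = R$6,177,344.00 − R$5,009,800 = R$1,167,544.00.
After interest of R$214,370.00, pre-tax earnings = R$953,174.00.
DCL = total CM / (EBIT − I) = R$6,177,344.00 / R$953,174.00 = 6.4808.
%ΔEPS = DCL × %ΔSales = 6.4808 × +6.9% = +44.7%.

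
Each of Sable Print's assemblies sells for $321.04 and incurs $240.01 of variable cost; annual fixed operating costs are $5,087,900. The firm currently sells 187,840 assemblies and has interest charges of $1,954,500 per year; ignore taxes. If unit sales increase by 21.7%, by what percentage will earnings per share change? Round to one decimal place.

Total contribution margin = 187,840 × $81.03 = $15,220,675.20.
EBIT = $15,220,675.20 − $5,087,900 = $10,132,775.20.
After interest of $1,954,500.00, pre-tax earnings = $8,178,275.20.
DCL = total CM / (EBIT − I) = $15,220,675.20 / $8,178,275.20 = 1.8611.
EPS therefore changes by 1.8611 × (+21.7%) = +40.4%.

+40.4%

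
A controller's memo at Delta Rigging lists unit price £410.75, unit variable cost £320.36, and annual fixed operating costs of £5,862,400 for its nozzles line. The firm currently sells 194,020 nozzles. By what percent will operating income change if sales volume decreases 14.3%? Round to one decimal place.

-21.5%

Contribution at this volume is 194,020 × £90.39 = £17,537,467.80.
EBIT = £17,537,467.80 − £5,862,400 = £11,675,067.80.
DOL = contribution ÷ EBIT = £17,537,467.80 ÷ £11,675,067.80 = 1.5021.
Operating income changes by 1.5021 × -14.3% = -21.5%.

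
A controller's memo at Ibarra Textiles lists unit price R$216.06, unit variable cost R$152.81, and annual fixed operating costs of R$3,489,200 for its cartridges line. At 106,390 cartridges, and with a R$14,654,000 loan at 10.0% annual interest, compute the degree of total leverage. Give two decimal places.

3.79

At 106,390 units, contribution = 106,390 × R$63.25 = R$6,729,167.50.
EBIT = R$6,729,167.50 − R$3,489,200 = R$3,239,967.50. Interest = R$1,465,400.00.
DOL = R$6,729,167.50 ÷ R$3,239,967.50 = 2.0769; DFL = R$3,239,967.50 ÷ R$1,774,567.50 = 1.8258.
DCL = DOL × DFL = 2.0769 × 1.8258 = 3.7920.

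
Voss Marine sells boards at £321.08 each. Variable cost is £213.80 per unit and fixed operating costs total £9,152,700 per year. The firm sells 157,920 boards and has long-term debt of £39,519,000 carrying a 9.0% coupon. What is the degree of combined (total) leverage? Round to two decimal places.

4.00

Total contribution margin = 157,920 × £107.28 = £16,941,657.60.
EBIT = £16,941,657.60 − £9,152,700 = £7,788,957.60. Interest = £3,556,710.00.
DOL = £16,941,657.60 ÷ £7,788,957.60 = 2.1751; DFL = £7,788,957.60 ÷ £4,232,247.60 = 1.8404.
Combined leverage = 2.1751 × 1.8404 = 4.0031.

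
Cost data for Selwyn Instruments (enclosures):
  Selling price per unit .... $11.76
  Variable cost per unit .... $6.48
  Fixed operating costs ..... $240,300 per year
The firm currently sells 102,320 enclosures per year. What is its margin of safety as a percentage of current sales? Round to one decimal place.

55.5%

Contribution margin per unit = $11.76 − $6.48 = $5.28. Break-even units = $240,300 ÷ $5.28 = 45,511.36; break-even revenue = 45,511.36 × $11.76 = $535,213.64.
Actual sales revenue = 102,320 × $11.76 = $1,203,283.20.
Margin of safety = ($1,203,283.20 − $535,213.64) ÷ $1,203,283.20 = 55.5%.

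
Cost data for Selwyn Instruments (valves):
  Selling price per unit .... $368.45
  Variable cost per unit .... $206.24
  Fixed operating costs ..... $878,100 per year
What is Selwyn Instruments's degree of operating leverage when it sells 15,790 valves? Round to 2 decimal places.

1.52

Contribution at this volume is 15,790 × $162.21 = $2,561,295.90.
EBIT = $2,561,295.90 − $878,100 = $1,683,195.90.
Degree of operating leverage = $2,561,295.90 / $1,683,195.90 = 1.5217.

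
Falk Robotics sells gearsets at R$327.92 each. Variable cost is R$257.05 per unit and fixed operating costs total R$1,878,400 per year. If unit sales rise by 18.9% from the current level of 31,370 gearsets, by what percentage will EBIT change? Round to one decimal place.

+121.9%

At 31,370 units, contribution = 31,370 × R$70.87 = R$2,223,191.90.
EBIT = R$2,223,191.90 − R$1,878,400 = R$344,791.90.
So DOL = total CM / EBIT = R$2,223,191.90 / R$344,791.90 = 6.4479.
%ΔEBIT = DOL × %ΔSales = 6.4479 × +18.9% = +121.9%.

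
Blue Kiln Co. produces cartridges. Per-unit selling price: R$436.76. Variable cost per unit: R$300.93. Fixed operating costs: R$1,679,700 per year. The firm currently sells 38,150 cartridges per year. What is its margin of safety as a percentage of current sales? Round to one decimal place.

Unit CM = price − variable cost = R$436.76 − R$300.93 = R$135.83. Break-even units = R$1,679,700 ÷ R$135.83 = 12,366.19; break-even revenue = 12,366.19 × R$436.76 = R$5,401,058.47.
Current sales = 38,150 × R$436.76 = R$16,662,394.00.
Margin of safety = (R$16,662,394.00 − R$5,401,058.47) ÷ R$16,662,394.00 = 67.6%.

67.6%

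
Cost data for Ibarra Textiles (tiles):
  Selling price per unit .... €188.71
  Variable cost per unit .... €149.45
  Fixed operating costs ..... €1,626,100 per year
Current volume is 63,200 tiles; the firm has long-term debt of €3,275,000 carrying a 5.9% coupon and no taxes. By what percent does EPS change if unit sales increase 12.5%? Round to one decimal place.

Total contribution margin = 63,200 × €39.26 = €2,481,232.00.
Operating income = contribution − fixed costs = €2,481,232.00 − €1,626,100 = €855,132.00.
After interest of €193,225.00, pre-tax earnings = €661,907.00.
DCL = total CM / (EBIT − I) = €2,481,232.00 / €661,907.00 = 3.7486.
EPS therefore changes by 3.7486 × (+12.5%) = +46.9%.

+46.9%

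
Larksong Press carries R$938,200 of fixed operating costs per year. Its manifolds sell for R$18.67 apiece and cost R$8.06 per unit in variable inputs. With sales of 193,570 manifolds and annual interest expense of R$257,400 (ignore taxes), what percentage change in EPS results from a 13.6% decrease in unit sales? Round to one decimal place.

-32.5%

Contribution at this volume is 193,570 × R$10.61 = R$2,053,777.70.
Operating income = contribution − fixed costs = R$2,053,777.70 − R$938,200 = R$1,115,577.70.
After interest of R$257,400.00, pre-tax earnings = R$858,177.70.
Degree of combined leverage = contribution ÷ (EBIT − I) = R$2,053,777.70 ÷ R$858,177.70 = 2.3932.
EPS therefore changes by 2.3932 × (-13.6%) = -32.5%.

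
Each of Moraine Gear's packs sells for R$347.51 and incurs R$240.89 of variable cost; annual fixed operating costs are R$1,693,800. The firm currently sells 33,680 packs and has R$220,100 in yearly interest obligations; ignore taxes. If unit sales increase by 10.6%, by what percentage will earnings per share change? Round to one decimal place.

+22.7%

Contribution at this volume is 33,680 × R$106.62 = R$3,590,961.60.
Subtracting fixed costs: EBIT = R$3,590,961.60 − R$1,693,800 = R$1,897,161.60.
After interest of R$220,100.00, pre-tax earnings = R$1,677,061.60.
Degree of combined leverage = contribution ÷ (EBIT − I) = R$3,590,961.60 ÷ R$1,677,061.60 = 2.1412.
EPS therefore changes by 2.1412 × (+10.6%) = +22.7%.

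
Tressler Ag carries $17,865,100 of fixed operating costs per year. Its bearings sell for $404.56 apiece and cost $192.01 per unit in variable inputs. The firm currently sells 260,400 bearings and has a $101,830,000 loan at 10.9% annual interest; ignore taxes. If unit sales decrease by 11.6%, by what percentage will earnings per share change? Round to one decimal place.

At 260,400 units, contribution = 260,400 × $212.55 = $55,348,020.00.
EBIT = $55,348,020.00 − $17,865,100 = $37,482,920.00.
After interest of $11,099,470.00, pre-tax earnings = $26,383,450.00.
DCL = total CM / (EBIT − I) = $55,348,020.00 / $26,383,450.00 = 2.0978.
EPS therefore changes by 2.0978 × (-11.6%) = -24.3%.

-24.3%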